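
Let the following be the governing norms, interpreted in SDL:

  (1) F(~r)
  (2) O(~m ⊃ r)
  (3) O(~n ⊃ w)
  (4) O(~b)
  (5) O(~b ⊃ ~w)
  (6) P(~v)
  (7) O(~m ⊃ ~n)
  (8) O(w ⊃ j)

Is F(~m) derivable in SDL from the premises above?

Yes

From premise 4 we have O(~b).
From O(~b) and premise 5, O(~b ⊃ ~w), we obtain O(~w).
Premise 3, O(~n ⊃ w), contraposes to O(~w ⊃ n); with O(~w) we get O(n).
The contrapositive of premise 7 (O(~m ⊃ ~n)) is O(n ⊃ m), and O(n) is already established, so O(m).
Premises 1, 2, 6, 8 do not contribute to this derivation.
So O(m) holds, i.e. F(~m). The claim follows.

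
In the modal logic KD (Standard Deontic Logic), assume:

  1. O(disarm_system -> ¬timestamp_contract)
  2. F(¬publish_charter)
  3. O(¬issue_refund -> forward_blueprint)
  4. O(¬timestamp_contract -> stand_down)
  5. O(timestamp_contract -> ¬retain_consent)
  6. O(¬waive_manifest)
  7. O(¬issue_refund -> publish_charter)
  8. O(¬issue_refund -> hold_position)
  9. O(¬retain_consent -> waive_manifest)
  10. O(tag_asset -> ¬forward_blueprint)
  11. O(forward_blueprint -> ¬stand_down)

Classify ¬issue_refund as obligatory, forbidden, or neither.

Forbidden

Premise 6 gives O(¬waive_manifest).
Premise 9, O(¬retain_consent -> waive_manifest), contraposes to O(¬waive_manifest -> retain_consent); with O(¬waive_manifest) we get O(retain_consent).
The contrapositive of premise 5 (O(timestamp_contract -> ¬retain_consent)) is O(retain_consent -> ¬timestamp_contract), and O(retain_consent) is already established, so O(¬timestamp_contract).
Applying K to premise 4 (O(¬timestamp_contract -> stand_down)) and O(¬timestamp_contract) yields O(stand_down).
Premise 11, O(forward_blueprint -> ¬stand_down), contraposes to O(stand_down -> ¬forward_blueprint); with O(stand_down) we get O(¬forward_blueprint).
Premise 3 is O(¬issue_refund -> forward_blueprint); contrapositively O(¬forward_blueprint -> issue_refund). Since O(¬forward_blueprint) holds, K gives O(issue_refund).
Premises 1, 2, 7, 8, 10 do not contribute to this derivation.
Thus O(issue_refund), which is F(¬issue_refund): ¬issue_refund is forbidden.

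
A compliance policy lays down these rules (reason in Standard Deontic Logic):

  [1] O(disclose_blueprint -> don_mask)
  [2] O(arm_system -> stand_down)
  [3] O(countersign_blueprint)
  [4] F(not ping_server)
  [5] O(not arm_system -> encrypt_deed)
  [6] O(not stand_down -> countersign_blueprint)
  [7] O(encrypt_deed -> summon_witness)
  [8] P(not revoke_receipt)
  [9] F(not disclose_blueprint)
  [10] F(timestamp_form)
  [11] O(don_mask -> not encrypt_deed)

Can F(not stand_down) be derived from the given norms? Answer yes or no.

Yes

Premise 9, F(not disclose_blueprint), is equivalent to O(disclose_blueprint).
From O(disclose_blueprint) and premise 1, O(disclose_blueprint -> don_mask), we obtain O(don_mask).
From O(don_mask) and premise 11, O(don_mask -> not encrypt_deed), we obtain O(not encrypt_deed).
Premise 5, O(not arm_system -> encrypt_deed), contraposes to O(not encrypt_deed -> arm_system); with O(not encrypt_deed) we get O(arm_system).
Premise 2 is O(arm_system -> stand_down); since O(arm_system), deontic closure gives O(stand_down).
Premises 3, 4, 6, 7, 8, 10 do not contribute to this derivation.
So O(stand_down) holds, i.e. F(not stand_down). The claim follows.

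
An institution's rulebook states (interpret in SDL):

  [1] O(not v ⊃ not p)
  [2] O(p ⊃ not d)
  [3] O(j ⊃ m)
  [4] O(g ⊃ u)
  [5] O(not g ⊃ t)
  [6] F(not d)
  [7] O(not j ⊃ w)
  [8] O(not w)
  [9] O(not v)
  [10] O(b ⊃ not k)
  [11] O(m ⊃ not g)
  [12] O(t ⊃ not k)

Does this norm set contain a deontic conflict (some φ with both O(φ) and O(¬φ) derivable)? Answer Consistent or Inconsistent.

Premise 2 is O(p ⊃ not d), but O(p) is not derivable from the premises, so it does not yield O(not d).
So O(not d) is not derivable, and the apparent clash with O(d) does not arise.
A world satisfying every obligation exists (e.g. b=false, d=true, g=false, j=true, k=false, m=true, p=false, t=true, u=false, v=false, w=false); no atom is both obligatory and forbidden, so the set is consistent.

Consistent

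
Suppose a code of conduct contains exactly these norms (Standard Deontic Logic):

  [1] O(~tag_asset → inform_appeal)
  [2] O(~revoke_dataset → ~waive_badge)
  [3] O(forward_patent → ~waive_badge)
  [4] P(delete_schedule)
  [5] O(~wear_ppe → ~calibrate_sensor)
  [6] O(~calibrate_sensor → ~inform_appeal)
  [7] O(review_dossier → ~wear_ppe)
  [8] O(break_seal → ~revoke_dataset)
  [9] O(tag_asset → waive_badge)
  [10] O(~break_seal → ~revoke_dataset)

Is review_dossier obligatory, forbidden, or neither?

Forbidden

By case analysis on ~break_seal: premise 10 gives O(~break_seal → ~revoke_dataset) and premise 8 gives O(break_seal → ~revoke_dataset), so O(~revoke_dataset) either way.
From O(~revoke_dataset) and premise 2, O(~revoke_dataset → ~waive_badge), we obtain O(~waive_badge).
Premise 9 is O(tag_asset → waive_badge); contrapositively O(~waive_badge → ~tag_asset). Since O(~waive_badge) holds, K gives O(~tag_asset).
Premise 1 is O(~tag_asset → inform_appeal); since O(~tag_asset), deontic closure gives O(inform_appeal).
The contrapositive of premise 6 (O(~calibrate_sensor → ~inform_appeal)) is O(inform_appeal → calibrate_sensor), and O(inform_appeal) is already established, so O(calibrate_sensor).
The contrapositive of premise 5 (O(~wear_ppe → ~calibrate_sensor)) is O(calibrate_sensor → wear_ppe), and O(calibrate_sensor) is already established, so O(wear_ppe).
The contrapositive of premise 7 (O(review_dossier → ~wear_ppe)) is O(wear_ppe → ~review_dossier), and O(wear_ppe) is already established, so O(~review_dossier).
Premises 3, 4 do not contribute to this derivation.
Thus O(~review_dossier), which is F(review_dossier): review_dossier is forbidden.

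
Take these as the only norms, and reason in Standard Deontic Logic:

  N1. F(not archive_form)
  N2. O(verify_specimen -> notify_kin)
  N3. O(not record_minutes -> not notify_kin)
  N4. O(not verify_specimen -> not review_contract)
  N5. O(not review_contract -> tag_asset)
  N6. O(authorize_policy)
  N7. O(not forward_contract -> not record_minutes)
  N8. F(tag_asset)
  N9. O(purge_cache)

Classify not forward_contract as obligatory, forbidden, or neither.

F(tag_asset) at premise 8 means O(not tag_asset).
Premise 5, O(not review_contract -> tag_asset), contraposes to O(not tag_asset -> review_contract); with O(not tag_asset) we get O(review_contract).
Premise 4, O(not verify_specimen -> not review_contract), contraposes to O(review_contract -> verify_specimen); with O(review_contract) we get O(verify_specimen).
Premise 2 is O(verify_specimen -> notify_kin); since O(verify_specimen), deontic closure gives O(notify_kin).
Premise 3 is O(not record_minutes -> not notify_kin); contrapositively O(notify_kin -> record_minutes). Since O(notify_kin) holds, K gives O(record_minutes).
Premise 7, O(not forward_contract -> not record_minutes), contraposes to O(record_minutes -> forward_contract); with O(record_minutes) we get O(forward_contract).
Premises 1, 6, 9 do not contribute to this derivation.
Thus O(forward_contract), which is F(not forward_contract): not forward_contract is forbidden.

Forbidden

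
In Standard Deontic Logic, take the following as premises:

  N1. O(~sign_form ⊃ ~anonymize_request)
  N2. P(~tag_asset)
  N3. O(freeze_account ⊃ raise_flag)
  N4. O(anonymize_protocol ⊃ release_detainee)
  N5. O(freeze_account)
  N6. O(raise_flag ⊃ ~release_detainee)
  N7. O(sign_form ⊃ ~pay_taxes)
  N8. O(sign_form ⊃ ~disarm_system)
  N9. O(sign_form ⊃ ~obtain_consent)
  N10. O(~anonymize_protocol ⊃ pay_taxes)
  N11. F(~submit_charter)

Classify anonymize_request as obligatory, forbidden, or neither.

Forbidden

Premise 5 states O(freeze_account) outright.
Applying K to premise 3 (O(freeze_account ⊃ raise_flag)) and O(freeze_account) yields O(raise_flag).
Premise 6 is O(raise_flag ⊃ ~release_detainee); since O(raise_flag), deontic closure gives O(~release_detainee).
The contrapositive of premise 4 (O(anonymize_protocol ⊃ release_detainee)) is O(~release_detainee ⊃ ~anonymize_protocol), and O(~release_detainee) is already established, so O(~anonymize_protocol).
Premise 10 is O(~anonymize_protocol ⊃ pay_taxes); since O(~anonymize_protocol), deontic closure gives O(pay_taxes).
Premise 7 is O(sign_form ⊃ ~pay_taxes); contrapositively O(pay_taxes ⊃ ~sign_form). Since O(pay_taxes) holds, K gives O(~sign_form).
Applying K to premise 1 (O(~sign_form ⊃ ~anonymize_request)) and O(~sign_form) yields O(~anonymize_request).
Premises 2, 8, 9, 11 do not contribute to this derivation.
Thus O(~anonymize_request), which is F(anonymize_request): anonymize_request is forbidden.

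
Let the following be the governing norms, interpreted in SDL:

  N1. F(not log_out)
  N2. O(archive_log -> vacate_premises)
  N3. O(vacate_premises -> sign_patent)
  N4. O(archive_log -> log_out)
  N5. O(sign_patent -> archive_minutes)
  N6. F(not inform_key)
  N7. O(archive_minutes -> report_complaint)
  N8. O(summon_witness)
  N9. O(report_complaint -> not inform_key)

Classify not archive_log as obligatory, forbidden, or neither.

Premise 6 is F(not inform_key), i.e. O(inform_key).
Premise 9, O(report_complaint -> not inform_key), contraposes to O(inform_key -> not report_complaint); with O(inform_key) we get O(not report_complaint).
The contrapositive of premise 7 (O(archive_minutes -> report_complaint)) is O(not report_complaint -> not archive_minutes), and O(not report_complaint) is already established, so O(not archive_minutes).
Premise 5 is O(sign_patent -> archive_minutes); contrapositively O(not archive_minutes -> not sign_patent). Since O(not archive_minutes) holds, K gives O(not sign_patent).
Premise 3, O(vacate_premises -> sign_patent), contraposes to O(not sign_patent -> not vacate_premises); with O(not sign_patent) we get O(not vacate_premises).
Premise 2, O(archive_log -> vacate_premises), contraposes to O(not vacate_premises -> not archive_log); with O(not vacate_premises) we get O(not archive_log).
Premises 1, 4, 8 do not contribute to this derivation.
Hence not archive_log is obligatory.

Obligatory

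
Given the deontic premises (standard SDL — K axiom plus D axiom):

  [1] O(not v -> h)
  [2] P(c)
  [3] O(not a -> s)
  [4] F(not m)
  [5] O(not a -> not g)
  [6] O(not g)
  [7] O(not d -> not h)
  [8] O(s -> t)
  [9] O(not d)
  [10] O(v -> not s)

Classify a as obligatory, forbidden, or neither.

From premise 9 we have O(not d).
Applying K to premise 7 (O(not d -> not h)) and O(not d) yields O(not h).
Premise 1 is O(not v -> h); contrapositively O(not h -> v). Since O(not h) holds, K gives O(v).
Applying K to premise 10 (O(v -> not s)) and O(v) yields O(not s).
Premise 3 is O(not a -> s); contrapositively O(not s -> a). Since O(not s) holds, K gives O(a).
Premises 2, 4, 5, 6, 8 do not contribute to this derivation.
Hence a is obligatory.

Obligatory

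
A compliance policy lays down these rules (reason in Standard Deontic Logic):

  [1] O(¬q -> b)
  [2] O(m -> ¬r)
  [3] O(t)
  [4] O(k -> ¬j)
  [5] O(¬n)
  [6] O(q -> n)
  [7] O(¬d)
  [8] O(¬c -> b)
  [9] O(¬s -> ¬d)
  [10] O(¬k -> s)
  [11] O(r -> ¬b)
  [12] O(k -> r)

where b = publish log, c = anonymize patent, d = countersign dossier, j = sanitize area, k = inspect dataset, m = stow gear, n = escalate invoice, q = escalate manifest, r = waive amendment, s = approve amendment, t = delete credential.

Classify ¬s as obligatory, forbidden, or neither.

Forbidden

From premise 5 we have O(¬n).
The contrapositive of premise 6 (O(q -> n)) is O(¬n -> ¬q), and O(¬n) is already established, so O(¬q).
Applying K to premise 1 (O(¬q -> b)) and O(¬q) yields O(b).
Premise 11, O(r -> ¬b), contraposes to O(b -> ¬r); with O(b) we get O(¬r).
Premise 12, O(k -> r), contraposes to O(¬r -> ¬k); with O(¬r) we get O(¬k).
From O(¬k) and premise 10, O(¬k -> s), we obtain O(s).
Premises 2, 3, 4, 7, 8, 9 do not contribute to this derivation.
Thus O(s), which is F(¬s): ¬s is forbidden.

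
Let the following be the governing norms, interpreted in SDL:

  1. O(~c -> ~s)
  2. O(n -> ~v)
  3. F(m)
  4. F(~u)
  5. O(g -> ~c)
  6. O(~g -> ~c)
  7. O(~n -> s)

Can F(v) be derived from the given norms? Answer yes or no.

By case analysis on ~g: premise 6 gives O(~g -> ~c) and premise 5 gives O(g -> ~c), so O(~c) either way.
With premise 1, O(~c -> ~s), the K-axiom yields O(~s).
Premise 7, O(~n -> s), contraposes to O(~s -> n); with O(~s) we get O(n).
From O(n) and premise 2, O(n -> ~v), we obtain O(~v).
Premises 3, 4 do not contribute to this derivation.
So O(~v) holds, i.e. F(v). The claim follows.

Yes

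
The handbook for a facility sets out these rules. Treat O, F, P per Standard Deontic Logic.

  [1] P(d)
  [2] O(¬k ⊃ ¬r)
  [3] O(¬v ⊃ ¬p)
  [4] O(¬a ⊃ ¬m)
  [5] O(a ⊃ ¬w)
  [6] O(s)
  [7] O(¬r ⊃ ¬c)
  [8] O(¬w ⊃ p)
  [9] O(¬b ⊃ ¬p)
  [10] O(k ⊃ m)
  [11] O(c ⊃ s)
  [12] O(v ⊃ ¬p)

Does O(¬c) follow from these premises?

Premises 3 and 12 cover both cases: O(¬v ⊃ ¬p) and O(v ⊃ ¬p). Since ¬v ∨ v is a tautology, O(¬p) follows.
The contrapositive of premise 8 (O(¬w ⊃ p)) is O(¬p ⊃ w), and O(¬p) is already established, so O(w).
Premise 5 is O(a ⊃ ¬w); contrapositively O(w ⊃ ¬a). Since O(w) holds, K gives O(¬a).
From O(¬a) and premise 4, O(¬a ⊃ ¬m), we obtain O(¬m).
Premise 10, O(k ⊃ m), contraposes to O(¬m ⊃ ¬k); with O(¬m) we get O(¬k).
From O(¬k) and premise 2, O(¬k ⊃ ¬r), we obtain O(¬r).
With premise 7, O(¬r ⊃ ¬c), the K-axiom yields O(¬c).
Premises 1, 6, 9, 11 do not contribute to this derivation.
So O(¬c) follows.

Yes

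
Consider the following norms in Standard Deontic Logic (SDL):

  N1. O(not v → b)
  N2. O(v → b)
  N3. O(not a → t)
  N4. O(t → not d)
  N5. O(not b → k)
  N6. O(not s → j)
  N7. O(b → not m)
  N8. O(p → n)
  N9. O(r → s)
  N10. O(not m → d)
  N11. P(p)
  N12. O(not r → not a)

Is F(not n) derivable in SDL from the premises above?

Premise 8 is O(p → n), but O(p) is not derivable from the premises (the permission P(p) asserts only not O(not p), not O(p)), so it does not yield O(n).
No other premise forces O(n). An ideal world satisfying every premise can still have not n true, so F(not n) is not derivable.

No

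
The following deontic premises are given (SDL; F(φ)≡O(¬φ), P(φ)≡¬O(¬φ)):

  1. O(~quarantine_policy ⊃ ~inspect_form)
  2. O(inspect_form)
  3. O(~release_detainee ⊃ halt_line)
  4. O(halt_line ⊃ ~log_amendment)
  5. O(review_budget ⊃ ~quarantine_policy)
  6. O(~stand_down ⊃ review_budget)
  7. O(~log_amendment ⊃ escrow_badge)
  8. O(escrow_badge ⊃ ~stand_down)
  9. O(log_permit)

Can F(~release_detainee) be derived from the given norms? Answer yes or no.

Yes

Premise 2 states O(inspect_form) outright.
Premise 1, O(~quarantine_policy ⊃ ~inspect_form), contraposes to O(inspect_form ⊃ quarantine_policy); with O(inspect_form) we get O(quarantine_policy).
Premise 5, O(review_budget ⊃ ~quarantine_policy), contraposes to O(quarantine_policy ⊃ ~review_budget); with O(quarantine_policy) we get O(~review_budget).
Premise 6, O(~stand_down ⊃ review_budget), contraposes to O(~review_budget ⊃ stand_down); with O(~review_budget) we get O(stand_down).
The contrapositive of premise 8 (O(escrow_badge ⊃ ~stand_down)) is O(stand_down ⊃ ~escrow_badge), and O(stand_down) is already established, so O(~escrow_badge).
Premise 7, O(~log_amendment ⊃ escrow_badge), contraposes to O(~escrow_badge ⊃ log_amendment); with O(~escrow_badge) we get O(log_amendment).
The contrapositive of premise 4 (O(halt_line ⊃ ~log_amendment)) is O(log_amendment ⊃ ~halt_line), and O(log_amendment) is already established, so O(~halt_line).
Premise 3, O(~release_detainee ⊃ halt_line), contraposes to O(~halt_line ⊃ release_detainee); with O(~halt_line) we get O(release_detainee).
Premise 9 does not contribute to this derivation.
So O(release_detainee) holds, i.e. F(~release_detainee). The claim follows.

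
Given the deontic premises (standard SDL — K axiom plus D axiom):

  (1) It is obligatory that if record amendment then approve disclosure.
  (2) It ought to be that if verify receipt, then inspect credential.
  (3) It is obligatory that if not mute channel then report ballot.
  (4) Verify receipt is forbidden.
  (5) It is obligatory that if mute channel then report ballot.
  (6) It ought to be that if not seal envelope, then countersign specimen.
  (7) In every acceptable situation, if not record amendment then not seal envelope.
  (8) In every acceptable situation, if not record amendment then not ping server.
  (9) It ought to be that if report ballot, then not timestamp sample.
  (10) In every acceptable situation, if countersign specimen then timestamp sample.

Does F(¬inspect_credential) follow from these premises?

Premise 2 is O(verify_receipt → inspect_credential), but O(verify_receipt) is not derivable from the premises, so it does not yield O(inspect_credential).
No other premise forces O(inspect_credential). An ideal world satisfying every premise can still have ¬inspect_credential true, so F(¬inspect_credential) is not derivable.

No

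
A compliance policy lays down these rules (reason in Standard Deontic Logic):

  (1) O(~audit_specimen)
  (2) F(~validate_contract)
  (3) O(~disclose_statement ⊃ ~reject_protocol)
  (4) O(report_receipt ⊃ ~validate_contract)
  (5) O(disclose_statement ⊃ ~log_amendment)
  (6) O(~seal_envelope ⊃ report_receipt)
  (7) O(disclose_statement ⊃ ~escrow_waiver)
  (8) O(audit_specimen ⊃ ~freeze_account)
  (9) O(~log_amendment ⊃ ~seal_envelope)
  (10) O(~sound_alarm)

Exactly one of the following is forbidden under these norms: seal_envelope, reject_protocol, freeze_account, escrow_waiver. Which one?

reject_protocol

Premise 2, F(~validate_contract), is equivalent to O(validate_contract).
Premise 4 is O(report_receipt ⊃ ~validate_contract); contrapositively O(validate_contract ⊃ ~report_receipt). Since O(validate_contract) holds, K gives O(~report_receipt).
Premise 6 is O(~seal_envelope ⊃ report_receipt); contrapositively O(~report_receipt ⊃ seal_envelope). Since O(~report_receipt) holds, K gives O(seal_envelope).
Premise 9, O(~log_amendment ⊃ ~seal_envelope), contraposes to O(seal_envelope ⊃ log_amendment); with O(seal_envelope) we get O(log_amendment).
The contrapositive of premise 5 (O(disclose_statement ⊃ ~log_amendment)) is O(log_amendment ⊃ ~disclose_statement), and O(log_amendment) is already established, so O(~disclose_statement).
With premise 3, O(~disclose_statement ⊃ ~reject_protocol), the K-axiom yields O(~reject_protocol).
So O(~reject_protocol) holds, i.e. reject_protocol is forbidden. None of the other listed options is forbidden under the premises.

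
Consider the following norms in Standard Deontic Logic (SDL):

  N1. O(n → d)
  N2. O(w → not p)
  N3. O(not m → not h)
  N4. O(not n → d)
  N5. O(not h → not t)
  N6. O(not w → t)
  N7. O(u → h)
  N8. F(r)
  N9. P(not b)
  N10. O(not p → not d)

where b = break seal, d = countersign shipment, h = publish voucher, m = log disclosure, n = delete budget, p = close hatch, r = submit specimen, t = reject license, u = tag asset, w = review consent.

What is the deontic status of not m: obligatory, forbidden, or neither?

Premises 4 and 1 are O(not n → d) and O(n → d); every ideal world satisfies not n or n, so in either case d holds — hence O(d).
The contrapositive of premise 10 (O(not p → not d)) is O(d → p), and O(d) is already established, so O(p).
The contrapositive of premise 2 (O(w → not p)) is O(p → not w), and O(p) is already established, so O(not w).
With premise 6, O(not w → t), the K-axiom yields O(t).
Premise 5 is O(not h → not t); contrapositively O(t → h). Since O(t) holds, K gives O(h).
Premise 3, O(not m → not h), contraposes to O(h → m); with O(h) we get O(m).
Premises 7, 8, 9 do not contribute to this derivation.
Thus O(m), which is F(not m): not m is forbidden.

Forbidden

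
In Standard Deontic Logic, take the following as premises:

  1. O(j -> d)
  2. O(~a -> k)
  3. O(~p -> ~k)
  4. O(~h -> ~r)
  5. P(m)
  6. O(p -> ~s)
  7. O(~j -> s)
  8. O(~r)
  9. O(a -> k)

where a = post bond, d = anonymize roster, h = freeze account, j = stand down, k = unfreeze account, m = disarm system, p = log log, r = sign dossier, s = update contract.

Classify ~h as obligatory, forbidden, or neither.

Neither

Premise 4 is O(~h -> ~r); even if O(~r) held, inferring O(~h) would be affirming the consequent — invalid.
No premise or chain of K-axiom applications forces O(~h), and none forces O(h). So ~h is neither obligatory nor forbidden under these norms.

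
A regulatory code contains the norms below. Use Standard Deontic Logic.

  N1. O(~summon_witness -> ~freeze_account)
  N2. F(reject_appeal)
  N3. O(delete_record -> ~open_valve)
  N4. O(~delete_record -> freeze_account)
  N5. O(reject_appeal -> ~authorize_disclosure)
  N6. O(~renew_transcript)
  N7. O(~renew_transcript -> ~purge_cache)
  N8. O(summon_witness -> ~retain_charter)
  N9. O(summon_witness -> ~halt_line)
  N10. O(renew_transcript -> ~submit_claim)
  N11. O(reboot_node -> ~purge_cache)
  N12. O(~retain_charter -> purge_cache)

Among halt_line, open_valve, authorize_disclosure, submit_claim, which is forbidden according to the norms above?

Premise 6 states O(~renew_transcript) outright.
From O(~renew_transcript) and premise 7, O(~renew_transcript -> ~purge_cache), we obtain O(~purge_cache).
Premise 12 is O(~retain_charter -> purge_cache); contrapositively O(~purge_cache -> retain_charter). Since O(~purge_cache) holds, K gives O(retain_charter).
The contrapositive of premise 8 (O(summon_witness -> ~retain_charter)) is O(retain_charter -> ~summon_witness), and O(retain_charter) is already established, so O(~summon_witness).
From O(~summon_witness) and premise 1, O(~summon_witness -> ~freeze_account), we obtain O(~freeze_account).
The contrapositive of premise 4 (O(~delete_record -> freeze_account)) is O(~freeze_account -> delete_record), and O(~freeze_account) is already established, so O(delete_record).
Premise 3 is O(delete_record -> ~open_valve); since O(delete_record), deontic closure gives O(~open_valve).
So O(~open_valve) holds, i.e. open_valve is forbidden. None of the other listed options is forbidden under the premises.

open_valve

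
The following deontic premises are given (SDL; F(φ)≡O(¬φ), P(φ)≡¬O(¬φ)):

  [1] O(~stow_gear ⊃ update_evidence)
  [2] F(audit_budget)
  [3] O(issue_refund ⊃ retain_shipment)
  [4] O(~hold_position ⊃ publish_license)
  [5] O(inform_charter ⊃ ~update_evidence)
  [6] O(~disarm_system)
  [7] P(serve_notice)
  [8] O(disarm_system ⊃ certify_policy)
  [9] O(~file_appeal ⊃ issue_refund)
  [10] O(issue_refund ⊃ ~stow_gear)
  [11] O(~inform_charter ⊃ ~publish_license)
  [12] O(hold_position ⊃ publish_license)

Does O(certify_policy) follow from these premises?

Premise 8 is O(disarm_system ⊃ certify_policy), but O(disarm_system) is not derivable from the premises, so it does not yield O(certify_policy).
No other premise forces O(certify_policy). An ideal world satisfying every premise can still have certify_policy false, so O(certify_policy) is not derivable.

No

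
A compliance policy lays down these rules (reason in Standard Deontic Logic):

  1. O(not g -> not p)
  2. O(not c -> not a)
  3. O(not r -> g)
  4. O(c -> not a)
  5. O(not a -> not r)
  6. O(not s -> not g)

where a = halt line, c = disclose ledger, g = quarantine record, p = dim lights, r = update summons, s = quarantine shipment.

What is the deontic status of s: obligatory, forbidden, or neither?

Obligatory

Premises 2 and 4 are O(not c -> not a) and O(c -> not a); every ideal world satisfies not c or c, so in either case not a holds — hence O(not a).
From O(not a) and premise 5, O(not a -> not r), we obtain O(not r).
Applying K to premise 3 (O(not r -> g)) and O(not r) yields O(g).
Premise 6 is O(not s -> not g); contrapositively O(g -> s). Since O(g) holds, K gives O(s).
Premise 1 does not contribute to this derivation.
Hence s is obligatory.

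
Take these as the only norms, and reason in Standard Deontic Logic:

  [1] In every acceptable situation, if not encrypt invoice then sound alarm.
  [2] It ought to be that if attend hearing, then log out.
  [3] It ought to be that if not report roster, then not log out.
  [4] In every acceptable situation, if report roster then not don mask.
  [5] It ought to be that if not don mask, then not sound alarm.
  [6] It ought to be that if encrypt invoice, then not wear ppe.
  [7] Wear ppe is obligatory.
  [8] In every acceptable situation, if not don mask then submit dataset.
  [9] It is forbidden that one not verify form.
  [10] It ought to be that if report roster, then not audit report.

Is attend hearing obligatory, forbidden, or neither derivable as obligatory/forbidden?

From premise 7 we have O(wear_ppe).
Premise 6 is O(encrypt_invoice → ¬wear_ppe); contrapositively O(wear_ppe → ¬encrypt_invoice). Since O(wear_ppe) holds, K gives O(¬encrypt_invoice).
With premise 1, O(¬encrypt_invoice → sound_alarm), the K-axiom yields O(sound_alarm).
The contrapositive of premise 5 (O(¬don_mask → ¬sound_alarm)) is O(sound_alarm → don_mask), and O(sound_alarm) is already established, so O(don_mask).
The contrapositive of premise 4 (O(report_roster → ¬don_mask)) is O(don_mask → ¬report_roster), and O(don_mask) is already established, so O(¬report_roster).
Premise 3 is O(¬report_roster → ¬log_out); since O(¬report_roster), deontic closure gives O(¬log_out).
The contrapositive of premise 2 (O(attend_hearing → log_out)) is O(¬log_out → ¬attend_hearing), and O(¬log_out) is already established, so O(¬attend_hearing).
Premises 8, 9, 10 do not contribute to this derivation.
Thus O(¬attend_hearing), which is F(attend_hearing): attend_hearing is forbidden.

Forbidden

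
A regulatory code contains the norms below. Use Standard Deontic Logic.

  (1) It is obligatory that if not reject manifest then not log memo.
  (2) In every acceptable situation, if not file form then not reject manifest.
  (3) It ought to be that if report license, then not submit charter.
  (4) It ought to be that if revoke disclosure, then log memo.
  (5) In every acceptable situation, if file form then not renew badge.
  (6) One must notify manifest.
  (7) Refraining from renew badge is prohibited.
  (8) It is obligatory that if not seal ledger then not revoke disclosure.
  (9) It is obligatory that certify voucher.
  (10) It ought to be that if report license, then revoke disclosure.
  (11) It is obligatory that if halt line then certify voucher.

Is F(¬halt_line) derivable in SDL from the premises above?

No

Premise 11 is O(halt_line → certify_voucher); even if O(certify_voucher) held, inferring O(halt_line) would be affirming the consequent — invalid.
No other premise forces O(halt_line). An ideal world satisfying every premise can still have ¬halt_line true, so F(¬halt_line) is not derivable.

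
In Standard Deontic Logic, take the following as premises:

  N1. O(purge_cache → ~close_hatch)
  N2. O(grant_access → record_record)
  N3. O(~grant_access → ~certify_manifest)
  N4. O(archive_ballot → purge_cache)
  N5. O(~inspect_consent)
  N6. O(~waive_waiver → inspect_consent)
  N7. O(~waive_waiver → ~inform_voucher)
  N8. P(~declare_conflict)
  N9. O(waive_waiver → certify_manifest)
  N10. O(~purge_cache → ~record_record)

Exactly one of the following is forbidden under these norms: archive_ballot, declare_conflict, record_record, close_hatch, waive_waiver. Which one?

close_hatch

Premise 5 states O(~inspect_consent) outright.
Premise 6 is O(~waive_waiver → inspect_consent); contrapositively O(~inspect_consent → waive_waiver). Since O(~inspect_consent) holds, K gives O(waive_waiver).
Premise 9 is O(waive_waiver → certify_manifest); since O(waive_waiver), deontic closure gives O(certify_manifest).
Premise 3, O(~grant_access → ~certify_manifest), contraposes to O(certify_manifest → grant_access); with O(certify_manifest) we get O(grant_access).
Premise 2 is O(grant_access → record_record); since O(grant_access), deontic closure gives O(record_record).
Premise 10, O(~purge_cache → ~record_record), contraposes to O(record_record → purge_cache); with O(record_record) we get O(purge_cache).
Applying K to premise 1 (O(purge_cache → ~close_hatch)) and O(purge_cache) yields O(~close_hatch).
So O(~close_hatch) holds, i.e. close_hatch is forbidden. None of the other listed options is forbidden under the premises.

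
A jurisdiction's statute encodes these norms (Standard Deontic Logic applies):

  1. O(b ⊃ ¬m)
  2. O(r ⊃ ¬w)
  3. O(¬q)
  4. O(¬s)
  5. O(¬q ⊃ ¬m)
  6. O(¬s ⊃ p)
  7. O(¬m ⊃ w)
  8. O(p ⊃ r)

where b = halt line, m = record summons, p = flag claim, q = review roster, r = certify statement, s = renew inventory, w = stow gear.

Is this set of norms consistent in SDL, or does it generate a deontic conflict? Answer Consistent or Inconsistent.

From premise 3 we have O(¬q).
With premise 5, O(¬q ⊃ ¬m), the K-axiom yields O(¬m).
From O(¬m) and premise 7, O(¬m ⊃ w), we obtain O(w).
Premise 2 is O(r ⊃ ¬w); contrapositively O(w ⊃ ¬r). Since O(w) holds, K gives O(¬r).
Premise 8, O(p ⊃ r), contraposes to O(¬r ⊃ ¬p); with O(¬r) we get O(¬p).
The contrapositive of premise 6 (O(¬s ⊃ p)) is O(¬p ⊃ s), and O(¬p) is already established, so O(s).
However, premise 4 gives O(¬s).
We now have both O(s) and O(¬s) — s is simultaneously obligatory and forbidden, violating the D-axiom.

Inconsistent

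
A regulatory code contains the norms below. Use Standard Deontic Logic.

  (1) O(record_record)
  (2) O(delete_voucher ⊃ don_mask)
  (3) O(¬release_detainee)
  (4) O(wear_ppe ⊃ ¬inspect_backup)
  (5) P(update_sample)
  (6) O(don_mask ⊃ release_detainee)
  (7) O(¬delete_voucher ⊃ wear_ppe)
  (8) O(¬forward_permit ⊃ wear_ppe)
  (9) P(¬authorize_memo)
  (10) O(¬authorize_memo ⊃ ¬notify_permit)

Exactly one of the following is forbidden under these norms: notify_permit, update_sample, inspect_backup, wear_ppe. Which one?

inspect_backup

Premise 3 states O(¬release_detainee) outright.
The contrapositive of premise 6 (O(don_mask ⊃ release_detainee)) is O(¬release_detainee ⊃ ¬don_mask), and O(¬release_detainee) is already established, so O(¬don_mask).
The contrapositive of premise 2 (O(delete_voucher ⊃ don_mask)) is O(¬don_mask ⊃ ¬delete_voucher), and O(¬don_mask) is already established, so O(¬delete_voucher).
With premise 7, O(¬delete_voucher ⊃ wear_ppe), the K-axiom yields O(wear_ppe).
Premise 4 is O(wear_ppe ⊃ ¬inspect_backup); since O(wear_ppe), deontic closure gives O(¬inspect_backup).
So O(¬inspect_backup) holds, i.e. inspect_backup is forbidden. None of the other listed options is forbidden under the premises.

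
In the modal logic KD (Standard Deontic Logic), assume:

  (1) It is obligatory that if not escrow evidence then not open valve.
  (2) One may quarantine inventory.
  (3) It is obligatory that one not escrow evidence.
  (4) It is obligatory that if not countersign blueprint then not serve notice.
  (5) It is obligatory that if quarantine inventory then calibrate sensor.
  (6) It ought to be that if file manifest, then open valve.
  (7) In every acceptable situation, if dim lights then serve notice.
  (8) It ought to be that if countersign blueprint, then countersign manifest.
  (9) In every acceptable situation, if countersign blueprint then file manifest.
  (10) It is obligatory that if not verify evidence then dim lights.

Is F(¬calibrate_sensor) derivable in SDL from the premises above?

Premise 5 is O(quarantine_inventory → calibrate_sensor), but O(quarantine_inventory) is not derivable from the premises (the permission P(quarantine_inventory) asserts only ¬O(¬quarantine_inventory), not O(quarantine_inventory)), so it does not yield O(calibrate_sensor).
No other premise forces O(calibrate_sensor). An ideal world satisfying every premise can still have ¬calibrate_sensor true, so F(¬calibrate_sensor) is not derivable.

No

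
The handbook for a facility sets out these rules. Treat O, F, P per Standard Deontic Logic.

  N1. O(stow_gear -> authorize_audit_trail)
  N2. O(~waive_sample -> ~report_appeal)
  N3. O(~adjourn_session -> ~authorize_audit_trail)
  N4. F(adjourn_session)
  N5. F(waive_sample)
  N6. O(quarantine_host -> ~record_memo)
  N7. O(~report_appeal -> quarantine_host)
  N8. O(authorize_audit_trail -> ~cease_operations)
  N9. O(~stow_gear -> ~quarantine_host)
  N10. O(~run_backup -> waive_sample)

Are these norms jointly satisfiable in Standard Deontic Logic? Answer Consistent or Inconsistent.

Premise 4, F(adjourn_session), is equivalent to O(~adjourn_session).
Premise 3 is O(~adjourn_session -> ~authorize_audit_trail); since O(~adjourn_session), deontic closure gives O(~authorize_audit_trail).
Premise 1, O(stow_gear -> authorize_audit_trail), contraposes to O(~authorize_audit_trail -> ~stow_gear); with O(~authorize_audit_trail) we get O(~stow_gear).
Applying K to premise 9 (O(~stow_gear -> ~quarantine_host)) and O(~stow_gear) yields O(~quarantine_host).
Premise 7 is O(~report_appeal -> quarantine_host); contrapositively O(~quarantine_host -> report_appeal). Since O(~quarantine_host) holds, K gives O(report_appeal).
The contrapositive of premise 2 (O(~waive_sample -> ~report_appeal)) is O(report_appeal -> waive_sample), and O(report_appeal) is already established, so O(waive_sample).
But premise 5, F(waive_sample), means O(~waive_sample).
We now have both O(waive_sample) and O(~waive_sample) — waive_sample is simultaneously obligatory and forbidden, violating the D-axiom.

Inconsistent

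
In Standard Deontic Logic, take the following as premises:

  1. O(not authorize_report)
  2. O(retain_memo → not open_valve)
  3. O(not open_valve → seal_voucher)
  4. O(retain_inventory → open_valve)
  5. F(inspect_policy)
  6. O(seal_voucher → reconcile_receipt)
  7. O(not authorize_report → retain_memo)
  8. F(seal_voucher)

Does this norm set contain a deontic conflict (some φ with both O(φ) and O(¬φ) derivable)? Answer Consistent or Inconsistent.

Inconsistent

F(seal_voucher) at premise 8 means O(not seal_voucher).
Premise 3, O(not open_valve → seal_voucher), contraposes to O(not seal_voucher → open_valve); with O(not seal_voucher) we get O(open_valve).
Premise 2, O(retain_memo → not open_valve), contraposes to O(open_valve → not retain_memo); with O(open_valve) we get O(not retain_memo).
Premise 7, O(not authorize_report → retain_memo), contraposes to O(not retain_memo → authorize_report); with O(not retain_memo) we get O(authorize_report).
Yet premise 1 states O(not authorize_report).
We now have both O(authorize_report) and O(not authorize_report) — authorize_report is simultaneously obligatory and forbidden, violating the D-axiom.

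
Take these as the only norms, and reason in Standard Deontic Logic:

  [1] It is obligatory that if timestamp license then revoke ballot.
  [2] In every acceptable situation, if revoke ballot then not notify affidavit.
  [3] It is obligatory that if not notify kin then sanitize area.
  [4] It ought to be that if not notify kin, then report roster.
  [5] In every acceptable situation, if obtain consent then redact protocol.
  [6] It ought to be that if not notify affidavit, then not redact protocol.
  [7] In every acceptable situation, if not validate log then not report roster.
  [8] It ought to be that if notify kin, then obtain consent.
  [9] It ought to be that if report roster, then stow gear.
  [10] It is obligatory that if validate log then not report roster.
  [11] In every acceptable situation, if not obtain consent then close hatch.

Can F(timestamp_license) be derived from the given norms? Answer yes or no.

By case analysis on validate_log: premise 10 gives O(validate_log → ¬report_roster) and premise 7 gives O(¬validate_log → ¬report_roster), so O(¬report_roster) either way.
Premise 4 is O(¬notify_kin → report_roster); contrapositively O(¬report_roster → notify_kin). Since O(¬report_roster) holds, K gives O(notify_kin).
Applying K to premise 8 (O(notify_kin → obtain_consent)) and O(notify_kin) yields O(obtain_consent).
From O(obtain_consent) and premise 5, O(obtain_consent → redact_protocol), we obtain O(redact_protocol).
Premise 6, O(¬notify_affidavit → ¬redact_protocol), contraposes to O(redact_protocol → notify_affidavit); with O(redact_protocol) we get O(notify_affidavit).
The contrapositive of premise 2 (O(revoke_ballot → ¬notify_affidavit)) is O(notify_affidavit → ¬revoke_ballot), and O(notify_affidavit) is already established, so O(¬revoke_ballot).
The contrapositive of premise 1 (O(timestamp_license → revoke_ballot)) is O(¬revoke_ballot → ¬timestamp_license), and O(¬revoke_ballot) is already established, so O(¬timestamp_license).
Premises 3, 9, 11 do not contribute to this derivation.
So O(¬timestamp_license) holds, i.e. F(timestamp_license). The claim follows.

Yes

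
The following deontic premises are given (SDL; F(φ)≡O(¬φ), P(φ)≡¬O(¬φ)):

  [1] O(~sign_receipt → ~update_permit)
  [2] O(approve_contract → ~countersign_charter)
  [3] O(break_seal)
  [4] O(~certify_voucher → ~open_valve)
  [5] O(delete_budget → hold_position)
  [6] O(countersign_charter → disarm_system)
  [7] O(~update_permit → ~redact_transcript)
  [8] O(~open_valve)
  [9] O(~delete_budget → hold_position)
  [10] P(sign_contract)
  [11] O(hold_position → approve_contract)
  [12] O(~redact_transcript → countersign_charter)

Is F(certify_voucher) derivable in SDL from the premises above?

Premise 4 is O(~certify_voucher → ~open_valve); even if O(~open_valve) held, inferring O(~certify_voucher) would be affirming the consequent — invalid.
No other premise forces O(~certify_voucher). An ideal world satisfying every premise can still have certify_voucher true, so F(certify_voucher) is not derivable.

No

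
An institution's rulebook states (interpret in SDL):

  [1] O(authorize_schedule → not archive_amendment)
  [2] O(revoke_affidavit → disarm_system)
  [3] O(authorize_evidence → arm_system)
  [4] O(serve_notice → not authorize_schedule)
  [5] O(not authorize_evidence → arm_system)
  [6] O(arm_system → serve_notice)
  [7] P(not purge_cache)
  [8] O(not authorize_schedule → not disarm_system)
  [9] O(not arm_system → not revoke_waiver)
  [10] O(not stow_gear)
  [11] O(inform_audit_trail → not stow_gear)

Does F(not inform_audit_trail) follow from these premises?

Premise 11 is O(inform_audit_trail → not stow_gear); even if O(not stow_gear) held, inferring O(inform_audit_trail) would be affirming the consequent — invalid.
No other premise forces O(inform_audit_trail). An ideal world satisfying every premise can still have not inform_audit_trail true, so F(not inform_audit_trail) is not derivable.

No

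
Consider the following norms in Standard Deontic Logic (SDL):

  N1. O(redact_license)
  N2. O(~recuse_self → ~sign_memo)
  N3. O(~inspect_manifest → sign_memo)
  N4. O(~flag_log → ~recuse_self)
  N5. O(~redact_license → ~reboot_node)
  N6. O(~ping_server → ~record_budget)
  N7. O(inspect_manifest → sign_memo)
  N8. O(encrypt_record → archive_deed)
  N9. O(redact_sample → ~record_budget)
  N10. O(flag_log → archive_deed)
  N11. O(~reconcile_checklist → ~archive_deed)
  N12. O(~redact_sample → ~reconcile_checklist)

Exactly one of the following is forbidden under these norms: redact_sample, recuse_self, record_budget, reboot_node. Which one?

record_budget

Premises 7 and 3 cover both cases: O(inspect_manifest → sign_memo) and O(~inspect_manifest → sign_memo). Since inspect_manifest ∨ ~inspect_manifest is a tautology, O(sign_memo) follows.
Premise 2, O(~recuse_self → ~sign_memo), contraposes to O(sign_memo → recuse_self); with O(sign_memo) we get O(recuse_self).
Premise 4 is O(~flag_log → ~recuse_self); contrapositively O(recuse_self → flag_log). Since O(recuse_self) holds, K gives O(flag_log).
With premise 10, O(flag_log → archive_deed), the K-axiom yields O(archive_deed).
Premise 11, O(~reconcile_checklist → ~archive_deed), contraposes to O(archive_deed → reconcile_checklist); with O(archive_deed) we get O(reconcile_checklist).
The contrapositive of premise 12 (O(~redact_sample → ~reconcile_checklist)) is O(reconcile_checklist → redact_sample), and O(reconcile_checklist) is already established, so O(redact_sample).
Applying K to premise 9 (O(redact_sample → ~record_budget)) and O(redact_sample) yields O(~record_budget).
So O(~record_budget) holds, i.e. record_budget is forbidden. None of the other listed options is forbidden under the premises.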